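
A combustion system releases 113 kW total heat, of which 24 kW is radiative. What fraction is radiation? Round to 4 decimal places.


f_rad = Q_rad / Q_total
f_rad = 24 / 113 = 0.2124


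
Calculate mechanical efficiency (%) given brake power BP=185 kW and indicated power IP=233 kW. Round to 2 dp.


eta_mech = (BP / IP) * 100
Ratio = 185 / 233 = 0.7940
eta_mech = 0.7940 * 100 = 79.40%


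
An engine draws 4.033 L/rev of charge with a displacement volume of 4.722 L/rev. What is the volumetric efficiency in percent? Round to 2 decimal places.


eta_v = (V_actual / V_disp) * 100
Ratio = 4.033 / 4.722 = 0.8541
eta_v = 0.8541 * 100 = 85.41%


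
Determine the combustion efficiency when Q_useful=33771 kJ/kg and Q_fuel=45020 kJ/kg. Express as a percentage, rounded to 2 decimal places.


Efficiency = (Q_useful / Q_fuel) * 100
Efficiency = (33771 / 45020) * 100
Efficiency = 0.7501 * 100 = 75.01%


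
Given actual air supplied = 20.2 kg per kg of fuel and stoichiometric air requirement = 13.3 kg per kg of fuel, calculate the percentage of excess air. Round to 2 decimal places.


Excess air = actual - stoichiometric = 20.2 - 13.3 = 6.90 kg/kg fuel
Excess air % = (excess / stoich) * 100 = (6.90 / 13.3) * 100 = 51.88%


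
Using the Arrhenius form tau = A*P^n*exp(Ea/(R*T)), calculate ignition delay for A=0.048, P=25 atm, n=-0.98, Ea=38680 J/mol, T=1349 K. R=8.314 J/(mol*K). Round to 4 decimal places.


tau = A * P^n * exp(Ea/(R*T))
P^n = 25^(-0.98) = 0.04265980
Ea/(R*T) = 38680/(8.314*1349) = 3.448772
exp(Ea/(R*T)) = 31.461736
tau = 0.048 * 0.04265980 * 31.461736 = 0.0644 ms


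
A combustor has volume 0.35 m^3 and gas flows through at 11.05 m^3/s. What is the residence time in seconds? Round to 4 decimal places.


tau = V / Q_flow
tau = 0.35 / 11.05 = 0.0317 s


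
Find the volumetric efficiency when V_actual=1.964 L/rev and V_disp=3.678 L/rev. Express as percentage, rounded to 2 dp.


eta_v = (V_actual / V_disp) * 100
Ratio = 1.964 / 3.678 = 0.5340
eta_v = 0.5340 * 100 = 53.40%


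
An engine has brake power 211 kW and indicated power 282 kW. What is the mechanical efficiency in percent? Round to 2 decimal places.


eta_mech = (BP / IP) * 100
Ratio = 211 / 282 = 0.7482
eta_mech = 0.7482 * 100 = 74.82%


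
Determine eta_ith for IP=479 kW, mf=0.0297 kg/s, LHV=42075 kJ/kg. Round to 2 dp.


eta_ith = (IP / (mf * LHV)) * 100
Denominator = 0.0297 * 42075 = 1249.6275 kW
eta_ith = (479 / 1249.6275) * 100 = 38.33%


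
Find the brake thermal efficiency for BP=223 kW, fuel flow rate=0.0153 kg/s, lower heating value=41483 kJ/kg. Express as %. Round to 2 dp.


eta_BTE = (BP / (mf * LHV)) * 100
Denominator = 0.0153 * 41483 = 634.6899 kW
eta_BTE = (223 / 634.6899) * 100 = 35.14%


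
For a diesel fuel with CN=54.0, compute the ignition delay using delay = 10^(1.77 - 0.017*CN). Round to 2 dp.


delay = 10^(1.77 - 0.017*CN)
Exponent = 1.77 - 0.017*54.0 = 0.8520
delay = 10^0.8520 = 7.11 ms


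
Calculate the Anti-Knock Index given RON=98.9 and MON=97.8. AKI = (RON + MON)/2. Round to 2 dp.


AKI = (RON + MON) / 2
AKI = (98.9 + 97.8) / 2
AKI = 196.7 / 2 = 98.35


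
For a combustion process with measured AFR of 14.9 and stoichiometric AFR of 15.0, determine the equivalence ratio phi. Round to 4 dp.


phi = AFR_stoich / AFR_actual
phi = 15.0 / 14.9 = 1.0067


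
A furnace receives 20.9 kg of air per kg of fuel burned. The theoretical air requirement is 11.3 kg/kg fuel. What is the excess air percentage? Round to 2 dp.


Excess air = actual - stoichiometric = 20.9 - 11.3 = 9.60 kg/kg fuel
Excess air % = (excess / stoich) * 100 = (9.60 / 11.3) * 100 = 84.96%


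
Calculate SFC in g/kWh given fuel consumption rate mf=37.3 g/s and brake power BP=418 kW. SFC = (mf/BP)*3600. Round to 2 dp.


SFC = (mf / BP) * 3600
Rate = 37.3 / 418 = 0.089234 g/(s*kW)
SFC = 0.089234 * 3600 = 321.24 g/kWh


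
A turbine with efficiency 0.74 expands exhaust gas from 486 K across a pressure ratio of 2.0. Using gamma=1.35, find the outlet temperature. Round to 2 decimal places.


T_out = T_in * (1 - eta * (1 - PR^(-(gamma-1)/gamma)))
Exponent = -(1.35-1)/1.35 = -0.25925926
PR^exp = 2.0^(-0.25925926) = 0.83551680
Factor = 1 - 0.74*(1 - 0.83551680) = 0.87828243
T_out = 486 * 0.87828243 = 426.85 K


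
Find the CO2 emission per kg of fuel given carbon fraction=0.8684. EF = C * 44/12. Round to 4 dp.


EF = C_frac * (M_CO2 / M_C)
EF = 0.8684 * (44/12)
EF = 0.8684 * 3.666667 = 3.1841 kg_CO2/kg_fuel


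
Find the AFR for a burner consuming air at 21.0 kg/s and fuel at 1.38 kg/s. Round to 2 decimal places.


AFR = m_air / m_fuel
AFR = 21.0 / 1.38 = 15.22


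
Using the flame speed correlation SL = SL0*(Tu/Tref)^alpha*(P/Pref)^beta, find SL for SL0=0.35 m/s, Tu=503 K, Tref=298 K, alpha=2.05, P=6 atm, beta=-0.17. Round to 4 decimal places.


SL = SL0 * (Tu/Tref)^alpha * (P/Pref)^beta
T ratio = 503/298 = 1.68791946
(T ratio)^alpha = 1.68791946^2.05 = 2.924631
(P/Pref)^beta = 6^(-0.17) = 0.737419
SL = 0.35 * 2.924631 * 0.737419 = 0.7548 m/s


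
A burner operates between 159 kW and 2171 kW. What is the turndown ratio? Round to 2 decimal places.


TDR = Q_max / Q_min
TDR = 2171 / 159 = 13.65


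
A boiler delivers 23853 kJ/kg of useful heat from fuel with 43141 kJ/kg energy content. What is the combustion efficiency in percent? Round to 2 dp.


Efficiency = (Q_useful / Q_fuel) * 100
Efficiency = (23853 / 43141) * 100
Efficiency = 0.5529 * 100 = 55.29%


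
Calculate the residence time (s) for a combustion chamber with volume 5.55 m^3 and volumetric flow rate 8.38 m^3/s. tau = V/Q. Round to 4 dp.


tau = V / Q_flow
tau = 5.55 / 8.38 = 0.6623 s


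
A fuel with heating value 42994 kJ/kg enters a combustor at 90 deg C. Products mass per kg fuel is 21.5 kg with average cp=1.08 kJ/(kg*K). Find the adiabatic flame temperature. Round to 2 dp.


T_ad = T_in + Hc / (m_p * cp)
Denominator = 21.5 * 1.08 = 23.2200
Temperature rise = 42994 / 23.2200 = 1851.59 K
T_ad = 90 + 1851.59 = 1941.59 deg C


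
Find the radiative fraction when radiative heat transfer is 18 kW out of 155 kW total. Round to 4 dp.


f_rad = Q_rad / Q_total
f_rad = 18 / 155 = 0.1161


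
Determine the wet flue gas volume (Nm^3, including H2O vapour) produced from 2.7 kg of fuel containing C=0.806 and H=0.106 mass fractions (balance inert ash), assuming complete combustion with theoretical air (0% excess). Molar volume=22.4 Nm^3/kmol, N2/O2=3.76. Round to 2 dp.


Per kg fuel: CO2 = (C/12 kmol)*22.4 = (0.806/12)*22.4 = 1.50453 Nm^3
Per kg fuel: H2O = (H/2 kmol)*22.4 = (0.106/2)*22.4 = 1.18720 Nm^3
O2 needed per kg fuel = C/12 + H/4 = 0.806/12 + 0.106/4 = 0.09366667 kmol
Per kg fuel: N2 = O2*3.76*22.4 = 0.09366667*3.76*22.4 = 7.88898 Nm^3
Total per kg = 1.50453 + 1.18720 + 7.88898 = 10.58071 Nm^3
Total = 10.58071 * 2.7 = 28.57 Nm^3


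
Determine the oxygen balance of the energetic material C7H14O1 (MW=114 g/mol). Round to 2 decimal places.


OB = -1600 * (2C + H/2 - O) / MW
Inner = 2*7 + 14/2 - 1 = 20.00
OB = -1600 * 20.00 / 114 = -280.70%


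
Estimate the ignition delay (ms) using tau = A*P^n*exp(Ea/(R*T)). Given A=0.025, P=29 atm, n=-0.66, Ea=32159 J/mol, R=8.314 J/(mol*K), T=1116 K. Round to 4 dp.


tau = A * P^n * exp(Ea/(R*T))
P^n = 29^(-0.66) = 0.10834711
Ea/(R*T) = 32159/(8.314*1116) = 3.465998
exp(Ea/(R*T)) = 32.008392
tau = 0.025 * 0.10834711 * 32.008392 = 0.0867 ms


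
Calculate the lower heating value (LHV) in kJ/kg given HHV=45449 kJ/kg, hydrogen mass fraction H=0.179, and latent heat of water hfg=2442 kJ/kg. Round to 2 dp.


LHV = HHV - hfg * 9 * H
Water correction = 2442 * 9 * 0.179 = 3934.062 kJ/kg
LHV = 45449 - 3934.062 = 41514.94 kJ/kg


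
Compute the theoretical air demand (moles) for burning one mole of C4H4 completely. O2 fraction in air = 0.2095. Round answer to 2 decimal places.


Balanced combustion: C4H4 + 5 O2 -> 4 CO2 + 2 H2O
O2 needed = C + H/4 = 4 + 4/4 = 5.00 moles
Air moles = O2 / 0.2095 = 5.00 / 0.2095 = 23.87 moles air


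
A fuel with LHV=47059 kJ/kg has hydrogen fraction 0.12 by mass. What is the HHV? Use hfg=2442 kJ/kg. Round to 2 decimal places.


HHV = LHV + hfg * 9 * H
Water addition = 2442 * 9 * 0.12 = 2637.360 kJ/kg
HHV = 47059 + 2637.360 = 49696.36 kJ/kg


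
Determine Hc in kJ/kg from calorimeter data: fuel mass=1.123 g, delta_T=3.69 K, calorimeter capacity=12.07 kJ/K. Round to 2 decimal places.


Hc = C_cal * delta_T / m_fuel
Q_released = 12.07 * 3.69 = 44.5383 kJ
m_fuel = 1.123 g = 1.123/1000 kg = 0.001123 kg
Hc = 44.5383 / 0.001123 = 39660.11 kJ/kg


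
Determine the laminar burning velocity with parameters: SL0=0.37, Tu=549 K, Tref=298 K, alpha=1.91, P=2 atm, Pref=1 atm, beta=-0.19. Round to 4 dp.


SL = SL0 * (Tu/Tref)^alpha * (P/Pref)^beta
T ratio = 549/298 = 1.84228188
(T ratio)^alpha = 1.84228188^1.91 = 3.212404
(P/Pref)^beta = 2^(-0.19) = 0.876606
SL = 0.37 * 3.212404 * 0.876606 = 1.0419 m/s


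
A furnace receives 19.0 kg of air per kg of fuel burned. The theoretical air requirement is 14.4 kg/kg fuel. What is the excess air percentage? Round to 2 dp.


Excess air = actual - stoichiometric = 19.0 - 14.4 = 4.60 kg/kg fuel
Excess air % = (excess / stoich) * 100 = (4.60 / 14.4) * 100 = 31.94%


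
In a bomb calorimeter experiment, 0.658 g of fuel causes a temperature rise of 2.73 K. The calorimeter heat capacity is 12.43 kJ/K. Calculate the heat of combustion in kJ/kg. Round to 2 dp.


Hc = C_cal * delta_T / m_fuel
Q_released = 12.43 * 2.73 = 33.9339 kJ
m_fuel = 0.658 g = 0.658/1000 kg = 0.000658 kg
Hc = 33.9339 / 0.000658 = 51571.28 kJ/kg


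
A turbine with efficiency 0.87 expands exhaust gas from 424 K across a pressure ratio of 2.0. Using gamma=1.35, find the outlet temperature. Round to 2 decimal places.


T_out = T_in * (1 - eta * (1 - PR^(-(gamma-1)/gamma)))
Exponent = -(1.35-1)/1.35 = -0.25925926
PR^exp = 2.0^(-0.25925926) = 0.83551680
Factor = 1 - 0.87*(1 - 0.83551680) = 0.85689962
T_out = 424 * 0.85689962 = 363.33 K


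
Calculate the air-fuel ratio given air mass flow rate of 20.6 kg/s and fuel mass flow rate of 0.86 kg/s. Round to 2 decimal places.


AFR = m_air / m_fuel
AFR = 20.6 / 0.86 = 23.95


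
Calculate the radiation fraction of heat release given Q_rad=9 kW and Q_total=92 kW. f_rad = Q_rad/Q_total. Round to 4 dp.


f_rad = Q_rad / Q_total
f_rad = 9 / 92 = 0.0978


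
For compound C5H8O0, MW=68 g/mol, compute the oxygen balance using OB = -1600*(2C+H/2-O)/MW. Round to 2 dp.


OB = -1600 * (2C + H/2 - O) / MW
Inner = 2*5 + 8/2 - 0 = 14.00
OB = -1600 * 14.00 / 68 = -329.41%


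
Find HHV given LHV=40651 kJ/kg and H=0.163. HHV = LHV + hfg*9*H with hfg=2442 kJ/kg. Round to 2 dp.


HHV = LHV + hfg * 9 * H
Water addition = 2442 * 9 * 0.163 = 3582.414 kJ/kg
HHV = 40651 + 3582.414 = 44233.41 kJ/kg


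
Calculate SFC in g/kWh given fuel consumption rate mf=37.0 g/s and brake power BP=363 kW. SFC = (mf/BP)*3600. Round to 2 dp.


SFC = (mf / BP) * 3600
Rate = 37.0 / 363 = 0.101928 g/(s*kW)
SFC = 0.101928 * 3600 = 366.94 g/kWh


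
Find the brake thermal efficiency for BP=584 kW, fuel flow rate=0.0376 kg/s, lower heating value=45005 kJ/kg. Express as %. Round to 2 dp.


eta_BTE = (BP / (mf * LHV)) * 100
Denominator = 0.0376 * 45005 = 1692.1880 kW
eta_BTE = (584 / 1692.1880) * 100 = 34.51%


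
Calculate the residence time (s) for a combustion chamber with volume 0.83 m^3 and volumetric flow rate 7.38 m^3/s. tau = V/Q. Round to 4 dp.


tau = V / Q_flow
tau = 0.83 / 7.38 = 0.1125 s


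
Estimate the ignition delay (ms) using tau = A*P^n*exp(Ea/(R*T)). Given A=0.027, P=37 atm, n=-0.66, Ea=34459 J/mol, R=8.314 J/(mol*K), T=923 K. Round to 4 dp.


tau = A * P^n * exp(Ea/(R*T))
P^n = 37^(-0.66) = 0.09225435
Ea/(R*T) = 34459/(8.314*923) = 4.490461
exp(Ea/(R*T)) = 89.162559
tau = 0.027 * 0.09225435 * 89.162559 = 0.2221 ms


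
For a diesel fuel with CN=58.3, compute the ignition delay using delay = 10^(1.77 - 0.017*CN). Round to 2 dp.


delay = 10^(1.77 - 0.017*CN)
Exponent = 1.77 - 0.017*58.3 = 0.7789
delay = 10^0.7789 = 6.01 ms


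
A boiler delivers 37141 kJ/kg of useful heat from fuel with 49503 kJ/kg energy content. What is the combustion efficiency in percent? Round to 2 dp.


Efficiency = (Q_useful / Q_fuel) * 100
Efficiency = (37141 / 49503) * 100
Efficiency = 0.7503 * 100 = 75.03%


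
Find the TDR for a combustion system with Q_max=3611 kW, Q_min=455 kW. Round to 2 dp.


TDR = Q_max / Q_min
TDR = 3611 / 455 = 7.94


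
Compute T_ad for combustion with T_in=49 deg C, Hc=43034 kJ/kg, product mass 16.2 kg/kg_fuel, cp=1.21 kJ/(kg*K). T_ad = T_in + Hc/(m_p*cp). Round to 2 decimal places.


T_ad = T_in + Hc / (m_p * cp)
Denominator = 16.2 * 1.21 = 19.6020
Temperature rise = 43034 / 19.6020 = 2195.39 K
T_ad = 49 + 2195.39 = 2244.39 deg C


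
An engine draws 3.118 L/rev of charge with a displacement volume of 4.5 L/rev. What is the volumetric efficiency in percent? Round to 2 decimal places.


eta_v = (V_actual / V_disp) * 100
Ratio = 3.118 / 4.5 = 0.6929
eta_v = 0.6929 * 100 = 69.29%


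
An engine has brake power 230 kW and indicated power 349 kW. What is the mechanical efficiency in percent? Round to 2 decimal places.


eta_mech = (BP / IP) * 100
Ratio = 230 / 349 = 0.6590
eta_mech = 0.6590 * 100 = 65.90%


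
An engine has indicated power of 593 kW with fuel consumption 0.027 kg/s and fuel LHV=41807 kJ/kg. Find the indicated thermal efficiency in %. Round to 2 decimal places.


eta_ith = (IP / (mf * LHV)) * 100
Denominator = 0.027 * 41807 = 1128.7890 kW
eta_ith = (593 / 1128.7890) * 100 = 52.53%


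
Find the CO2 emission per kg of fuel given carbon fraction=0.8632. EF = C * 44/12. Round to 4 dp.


EF = C_frac * (M_CO2 / M_C)
EF = 0.8632 * (44/12)
EF = 0.8632 * 3.666667 = 3.1651 kg_CO2/kg_fuel


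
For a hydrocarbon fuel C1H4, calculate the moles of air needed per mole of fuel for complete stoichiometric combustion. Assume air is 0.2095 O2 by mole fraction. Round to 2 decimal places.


Balanced combustion: C1H4 + 2 O2 -> 1 CO2 + 2 H2O
O2 needed = C + H/4 = 1 + 4/4 = 2.00 moles
Air moles = O2 / 0.2095 = 2.00 / 0.2095 = 9.55 moles air


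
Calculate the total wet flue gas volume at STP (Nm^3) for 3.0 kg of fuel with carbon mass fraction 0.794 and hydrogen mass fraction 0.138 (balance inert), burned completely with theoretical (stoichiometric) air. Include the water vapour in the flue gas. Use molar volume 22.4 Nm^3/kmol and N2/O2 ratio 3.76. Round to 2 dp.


Per kg fuel: CO2 = (C/12 kmol)*22.4 = (0.794/12)*22.4 = 1.48213 Nm^3
Per kg fuel: H2O = (H/2 kmol)*22.4 = (0.138/2)*22.4 = 1.54560 Nm^3
O2 needed per kg fuel = C/12 + H/4 = 0.794/12 + 0.138/4 = 0.10066667 kmol
Per kg fuel: N2 = O2*3.76*22.4 = 0.10066667*3.76*22.4 = 8.47855 Nm^3
Total per kg = 1.48213 + 1.54560 + 8.47855 = 11.50628 Nm^3
Total = 11.50628 * 3.0 = 34.52 Nm^3


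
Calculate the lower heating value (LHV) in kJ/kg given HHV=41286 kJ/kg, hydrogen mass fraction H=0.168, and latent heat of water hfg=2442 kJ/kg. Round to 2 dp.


LHV = HHV - hfg * 9 * H
Water correction = 2442 * 9 * 0.168 = 3692.304 kJ/kg
LHV = 41286 - 3692.304 = 37593.70 kJ/kg


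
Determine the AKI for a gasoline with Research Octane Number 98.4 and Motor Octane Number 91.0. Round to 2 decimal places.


AKI = (RON + MON) / 2
AKI = (98.4 + 91.0) / 2
AKI = 189.4 / 2 = 94.70


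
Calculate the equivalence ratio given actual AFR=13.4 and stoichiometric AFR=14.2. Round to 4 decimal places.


phi = AFR_stoich / AFR_actual
phi = 14.2 / 13.4 = 1.0597


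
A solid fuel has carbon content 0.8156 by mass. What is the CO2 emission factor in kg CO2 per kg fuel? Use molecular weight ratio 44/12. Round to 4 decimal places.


EF = C_frac * (M_CO2 / M_C)
EF = 0.8156 * (44/12)
EF = 0.8156 * 3.666667 = 2.9905 kg_CO2/kg_fuel


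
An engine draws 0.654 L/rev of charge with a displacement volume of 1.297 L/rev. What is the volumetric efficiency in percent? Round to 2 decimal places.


eta_v = (V_actual / V_disp) * 100
Ratio = 0.654 / 1.297 = 0.5042
eta_v = 0.5042 * 100 = 50.42%


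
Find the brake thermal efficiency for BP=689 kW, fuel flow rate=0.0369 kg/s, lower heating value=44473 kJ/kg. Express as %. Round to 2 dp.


eta_BTE = (BP / (mf * LHV)) * 100
Denominator = 0.0369 * 44473 = 1641.0537 kW
eta_BTE = (689 / 1641.0537) * 100 = 41.99%


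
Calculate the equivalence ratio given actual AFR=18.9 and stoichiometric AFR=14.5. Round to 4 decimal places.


phi = AFR_stoich / AFR_actual
phi = 14.5 / 18.9 = 0.7672


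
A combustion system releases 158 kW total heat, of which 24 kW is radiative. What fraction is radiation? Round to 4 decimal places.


f_rad = Q_rad / Q_total
f_rad = 24 / 158 = 0.1519


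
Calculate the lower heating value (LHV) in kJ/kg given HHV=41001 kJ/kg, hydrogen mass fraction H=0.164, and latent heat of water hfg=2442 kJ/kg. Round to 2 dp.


LHV = HHV - hfg * 9 * H
Water correction = 2442 * 9 * 0.164 = 3604.392 kJ/kg
LHV = 41001 - 3604.392 = 37396.61 kJ/kg


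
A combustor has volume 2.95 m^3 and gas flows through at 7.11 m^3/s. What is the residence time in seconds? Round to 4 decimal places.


tau = V / Q_flow
tau = 2.95 / 7.11 = 0.4149 s


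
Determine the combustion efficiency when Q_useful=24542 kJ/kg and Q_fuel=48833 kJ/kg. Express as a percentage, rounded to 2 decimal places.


Efficiency = (Q_useful / Q_fuel) * 100
Efficiency = (24542 / 48833) * 100
Efficiency = 0.5026 * 100 = 50.26%


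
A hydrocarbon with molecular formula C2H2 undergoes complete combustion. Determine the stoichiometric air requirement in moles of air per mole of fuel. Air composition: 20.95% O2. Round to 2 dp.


Balanced combustion: C2H2 + 2.5 O2 -> 2 CO2 + 1 H2O
O2 needed = C + H/4 = 2 + 2/4 = 2.50 moles
Air moles = O2 / 0.2095 = 2.50 / 0.2095 = 11.93 moles air


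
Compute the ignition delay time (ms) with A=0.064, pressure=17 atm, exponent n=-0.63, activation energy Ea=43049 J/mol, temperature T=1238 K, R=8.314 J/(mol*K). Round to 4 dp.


tau = A * P^n * exp(Ea/(R*T))
P^n = 17^(-0.63) = 0.16780975
Ea/(R*T) = 43049/(8.314*1238) = 4.182466
exp(Ea/(R*T)) = 65.527234
tau = 0.064 * 0.16780975 * 65.527234 = 0.7038 ms


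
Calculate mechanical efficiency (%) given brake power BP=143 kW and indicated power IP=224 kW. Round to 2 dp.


eta_mech = (BP / IP) * 100
Ratio = 143 / 224 = 0.6384
eta_mech = 0.6384 * 100 = 63.84%


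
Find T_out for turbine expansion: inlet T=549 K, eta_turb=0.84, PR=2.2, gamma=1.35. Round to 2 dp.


T_out = T_in * (1 - eta * (1 - PR^(-(gamma-1)/gamma)))
Exponent = -(1.35-1)/1.35 = -0.25925926
PR^exp = 2.2^(-0.25925926) = 0.81512413
Factor = 1 - 0.84*(1 - 0.81512413) = 0.84470427
T_out = 549 * 0.84470427 = 463.74 K


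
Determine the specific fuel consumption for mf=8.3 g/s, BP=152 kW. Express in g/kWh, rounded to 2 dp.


SFC = (mf / BP) * 3600
Rate = 8.3 / 152 = 0.054605 g/(s*kW)
SFC = 0.054605 * 3600 = 196.58 g/kWh


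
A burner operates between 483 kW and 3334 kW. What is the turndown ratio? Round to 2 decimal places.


TDR = Q_max / Q_min
TDR = 3334 / 483 = 6.90


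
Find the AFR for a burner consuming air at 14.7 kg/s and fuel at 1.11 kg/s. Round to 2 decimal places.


AFR = m_air / m_fuel
AFR = 14.7 / 1.11 = 13.24


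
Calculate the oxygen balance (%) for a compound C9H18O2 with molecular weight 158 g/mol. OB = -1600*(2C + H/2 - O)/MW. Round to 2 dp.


OB = -1600 * (2C + H/2 - O) / MW
Inner = 2*9 + 18/2 - 2 = 25.00
OB = -1600 * 25.00 / 158 = -253.16%


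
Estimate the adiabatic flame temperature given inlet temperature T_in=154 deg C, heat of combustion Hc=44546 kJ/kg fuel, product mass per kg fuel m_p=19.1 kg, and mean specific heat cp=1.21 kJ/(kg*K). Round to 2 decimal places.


T_ad = T_in + Hc / (m_p * cp)
Denominator = 19.1 * 1.21 = 23.1110
Temperature rise = 44546 / 23.1110 = 1927.48 K
T_ad = 154 + 1927.48 = 2081.48 deg C


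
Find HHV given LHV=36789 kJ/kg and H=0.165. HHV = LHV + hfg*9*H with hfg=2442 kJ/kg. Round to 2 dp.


HHV = LHV + hfg * 9 * H
Water addition = 2442 * 9 * 0.165 = 3626.370 kJ/kg
HHV = 36789 + 3626.370 = 40415.37 kJ/kg


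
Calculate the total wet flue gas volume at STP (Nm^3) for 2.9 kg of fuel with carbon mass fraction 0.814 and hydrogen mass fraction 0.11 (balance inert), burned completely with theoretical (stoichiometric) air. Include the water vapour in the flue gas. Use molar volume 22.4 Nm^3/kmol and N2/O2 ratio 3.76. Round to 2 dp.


Per kg fuel: CO2 = (C/12 kmol)*22.4 = (0.814/12)*22.4 = 1.51947 Nm^3
Per kg fuel: H2O = (H/2 kmol)*22.4 = (0.11/2)*22.4 = 1.23200 Nm^3
O2 needed per kg fuel = C/12 + H/4 = 0.814/12 + 0.11/4 = 0.09533333 kmol
Per kg fuel: N2 = O2*3.76*22.4 = 0.09533333*3.76*22.4 = 8.02935 Nm^3
Total per kg = 1.51947 + 1.23200 + 8.02935 = 10.78082 Nm^3
Total = 10.78082 * 2.9 = 31.26 Nm^3


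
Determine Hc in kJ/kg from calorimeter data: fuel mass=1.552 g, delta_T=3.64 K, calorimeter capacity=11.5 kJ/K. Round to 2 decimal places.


Hc = C_cal * delta_T / m_fuel
Q_released = 11.5 * 3.64 = 41.8600 kJ
m_fuel = 1.552 g = 1.552/1000 kg = 0.001552 kg
Hc = 41.8600 / 0.001552 = 26971.65 kJ/kg


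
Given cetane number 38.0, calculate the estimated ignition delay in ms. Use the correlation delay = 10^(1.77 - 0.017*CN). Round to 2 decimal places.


delay = 10^(1.77 - 0.017*CN)
Exponent = 1.77 - 0.017*38.0 = 1.1240
delay = 10^1.1240 = 13.30 ms


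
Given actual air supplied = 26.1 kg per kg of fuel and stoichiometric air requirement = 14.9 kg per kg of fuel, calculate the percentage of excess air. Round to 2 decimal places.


Excess air = actual - stoichiometric = 26.1 - 14.9 = 11.20 kg/kg fuel
Excess air % = (excess / stoich) * 100 = (11.20 / 14.9) * 100 = 75.17%


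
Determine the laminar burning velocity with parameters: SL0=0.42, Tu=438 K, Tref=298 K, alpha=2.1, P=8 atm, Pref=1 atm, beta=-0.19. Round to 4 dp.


SL = SL0 * (Tu/Tref)^alpha * (P/Pref)^beta
T ratio = 438/298 = 1.46979866
(T ratio)^alpha = 1.46979866^2.1 = 2.245130
(P/Pref)^beta = 8^(-0.19) = 0.673617
SL = 0.42 * 2.245130 * 0.673617 = 0.6352 m/s


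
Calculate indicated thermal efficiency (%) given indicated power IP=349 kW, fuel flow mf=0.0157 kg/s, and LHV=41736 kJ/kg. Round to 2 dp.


eta_ith = (IP / (mf * LHV)) * 100
Denominator = 0.0157 * 41736 = 655.2552 kW
eta_ith = (349 / 655.2552) * 100 = 53.26%


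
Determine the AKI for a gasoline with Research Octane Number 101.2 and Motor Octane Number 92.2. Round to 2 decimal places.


AKI = (RON + MON) / 2
AKI = (101.2 + 92.2) / 2
AKI = 193.4 / 2 = 96.70


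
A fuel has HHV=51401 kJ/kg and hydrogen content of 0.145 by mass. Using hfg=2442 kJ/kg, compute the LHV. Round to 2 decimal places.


LHV = HHV - hfg * 9 * H
Water correction = 2442 * 9 * 0.145 = 3186.810 kJ/kg
LHV = 51401 - 3186.810 = 48214.19 kJ/kg


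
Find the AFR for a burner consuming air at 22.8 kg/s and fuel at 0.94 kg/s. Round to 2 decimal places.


AFR = m_air / m_fuel
AFR = 22.8 / 0.94 = 24.26


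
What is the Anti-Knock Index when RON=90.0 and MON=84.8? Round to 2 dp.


AKI = (RON + MON) / 2
AKI = (90.0 + 84.8) / 2
AKI = 174.8 / 2 = 87.40


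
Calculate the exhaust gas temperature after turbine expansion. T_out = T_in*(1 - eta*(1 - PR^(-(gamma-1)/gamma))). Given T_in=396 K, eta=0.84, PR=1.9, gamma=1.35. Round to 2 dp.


T_out = T_in * (1 - eta * (1 - PR^(-(gamma-1)/gamma)))
Exponent = -(1.35-1)/1.35 = -0.25925926
PR^exp = 1.9^(-0.25925926) = 0.84670193
Factor = 1 - 0.84*(1 - 0.84670193) = 0.87122962
T_out = 396 * 0.87122962 = 345.01 K


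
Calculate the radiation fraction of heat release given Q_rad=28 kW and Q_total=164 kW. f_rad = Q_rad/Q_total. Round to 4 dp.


f_rad = Q_rad / Q_total
f_rad = 28 / 164 = 0.1707


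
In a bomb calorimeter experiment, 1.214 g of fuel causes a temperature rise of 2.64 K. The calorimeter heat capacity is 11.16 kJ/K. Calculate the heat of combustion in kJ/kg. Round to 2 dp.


Hc = C_cal * delta_T / m_fuel
Q_released = 11.16 * 2.64 = 29.4624 kJ
m_fuel = 1.214 g = 1.214/1000 kg = 0.001214 kg
Hc = 29.4624 / 0.001214 = 24268.86 kJ/kg


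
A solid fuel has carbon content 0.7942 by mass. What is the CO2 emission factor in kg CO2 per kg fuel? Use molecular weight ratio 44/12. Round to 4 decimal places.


EF = C_frac * (M_CO2 / M_C)
EF = 0.7942 * (44/12)
EF = 0.7942 * 3.666667 = 2.9121 kg_CO2/kg_fuel


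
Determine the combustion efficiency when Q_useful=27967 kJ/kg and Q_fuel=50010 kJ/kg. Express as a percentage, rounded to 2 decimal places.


Efficiency = (Q_useful / Q_fuel) * 100
Efficiency = (27967 / 50010) * 100
Efficiency = 0.5592 * 100 = 55.92%


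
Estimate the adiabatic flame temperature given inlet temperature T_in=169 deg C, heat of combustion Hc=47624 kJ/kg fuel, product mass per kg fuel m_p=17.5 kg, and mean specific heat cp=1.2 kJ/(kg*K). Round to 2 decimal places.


T_ad = T_in + Hc / (m_p * cp)
Denominator = 17.5 * 1.2 = 21.0000
Temperature rise = 47624 / 21.0000 = 2267.81 K
T_ad = 169 + 2267.81 = 2436.81 deg C


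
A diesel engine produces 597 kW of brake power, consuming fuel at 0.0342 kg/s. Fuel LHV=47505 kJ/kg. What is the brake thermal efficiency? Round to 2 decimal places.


eta_BTE = (BP / (mf * LHV)) * 100
Denominator = 0.0342 * 47505 = 1624.6710 kW
eta_BTE = (597 / 1624.6710) * 100 = 36.75%


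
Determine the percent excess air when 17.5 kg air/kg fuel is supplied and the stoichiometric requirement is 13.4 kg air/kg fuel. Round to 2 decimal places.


Excess air = actual - stoichiometric = 17.5 - 13.4 = 4.10 kg/kg fuel
Excess air % = (excess / stoich) * 100 = (4.10 / 13.4) * 100 = 30.60%


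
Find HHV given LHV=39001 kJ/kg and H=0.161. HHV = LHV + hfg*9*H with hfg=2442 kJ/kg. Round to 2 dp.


HHV = LHV + hfg * 9 * H
Water addition = 2442 * 9 * 0.161 = 3538.458 kJ/kg
HHV = 39001 + 3538.458 = 42539.46 kJ/kg


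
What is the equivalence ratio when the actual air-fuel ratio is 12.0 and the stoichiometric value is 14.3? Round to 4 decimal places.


phi = AFR_stoich / AFR_actual
phi = 14.3 / 12.0 = 1.1917


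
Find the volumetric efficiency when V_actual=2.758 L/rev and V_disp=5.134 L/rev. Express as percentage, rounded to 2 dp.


eta_v = (V_actual / V_disp) * 100
Ratio = 2.758 / 5.134 = 0.5372
eta_v = 0.5372 * 100 = 53.72%


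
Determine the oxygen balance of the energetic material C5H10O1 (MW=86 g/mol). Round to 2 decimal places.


OB = -1600 * (2C + H/2 - O) / MW
Inner = 2*5 + 10/2 - 1 = 14.00
OB = -1600 * 14.00 / 86 = -260.47%


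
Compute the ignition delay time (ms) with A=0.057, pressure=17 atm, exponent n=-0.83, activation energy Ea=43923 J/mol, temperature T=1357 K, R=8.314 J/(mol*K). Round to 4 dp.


tau = A * P^n * exp(Ea/(R*T))
P^n = 17^(-0.83) = 0.09521983
Ea/(R*T) = 43923/(8.314*1357) = 3.893159
exp(Ea/(R*T)) = 49.065634
tau = 0.057 * 0.09521983 * 49.065634 = 0.2663 ms


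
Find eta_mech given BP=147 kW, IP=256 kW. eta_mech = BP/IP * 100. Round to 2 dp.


eta_mech = (BP / IP) * 100
Ratio = 147 / 256 = 0.5742
eta_mech = 0.5742 * 100 = 57.42%


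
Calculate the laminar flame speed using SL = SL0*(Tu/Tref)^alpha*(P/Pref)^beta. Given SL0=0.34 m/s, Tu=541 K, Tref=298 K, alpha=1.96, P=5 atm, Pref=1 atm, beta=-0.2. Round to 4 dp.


SL = SL0 * (Tu/Tref)^alpha * (P/Pref)^beta
T ratio = 541/298 = 1.81543624
(T ratio)^alpha = 1.81543624^1.96 = 3.218124
(P/Pref)^beta = 5^(-0.2) = 0.724780
SL = 0.34 * 3.218124 * 0.724780 = 0.7930 m/s


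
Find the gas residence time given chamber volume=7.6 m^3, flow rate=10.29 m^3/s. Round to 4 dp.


tau = V / Q_flow
tau = 7.6 / 10.29 = 0.7386 s


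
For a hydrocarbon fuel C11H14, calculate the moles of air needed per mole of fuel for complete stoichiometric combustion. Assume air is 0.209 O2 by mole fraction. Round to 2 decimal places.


Balanced combustion: C11H14 + 14.5 O2 -> 11 CO2 + 7 H2O
O2 needed = C + H/4 = 11 + 14/4 = 14.50 moles
Air moles = O2 / 0.209 = 14.50 / 0.209 = 69.38 moles air


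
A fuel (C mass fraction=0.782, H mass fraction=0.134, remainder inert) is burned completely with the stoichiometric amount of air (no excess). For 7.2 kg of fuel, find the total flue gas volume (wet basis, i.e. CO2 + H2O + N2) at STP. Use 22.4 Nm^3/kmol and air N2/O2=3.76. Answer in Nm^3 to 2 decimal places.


Per kg fuel: CO2 = (C/12 kmol)*22.4 = (0.782/12)*22.4 = 1.45973 Nm^3
Per kg fuel: H2O = (H/2 kmol)*22.4 = (0.134/2)*22.4 = 1.50080 Nm^3
O2 needed per kg fuel = C/12 + H/4 = 0.782/12 + 0.134/4 = 0.09866667 kmol
Per kg fuel: N2 = O2*3.76*22.4 = 0.09866667*3.76*22.4 = 8.31010 Nm^3
Total per kg = 1.45973 + 1.50080 + 8.31010 = 11.27063 Nm^3
Total = 11.27063 * 7.2 = 81.15 Nm^3


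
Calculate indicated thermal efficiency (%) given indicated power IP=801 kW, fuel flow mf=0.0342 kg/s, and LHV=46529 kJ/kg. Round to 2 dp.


eta_ith = (IP / (mf * LHV)) * 100
Denominator = 0.0342 * 46529 = 1591.2918 kW
eta_ith = (801 / 1591.2918) * 100 = 50.34%


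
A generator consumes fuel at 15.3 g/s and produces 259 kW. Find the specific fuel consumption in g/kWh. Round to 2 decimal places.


SFC = (mf / BP) * 3600
Rate = 15.3 / 259 = 0.059073 g/(s*kW)
SFC = 0.059073 * 3600 = 212.66 g/kWh


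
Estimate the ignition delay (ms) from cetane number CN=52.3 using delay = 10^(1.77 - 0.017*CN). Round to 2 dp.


delay = 10^(1.77 - 0.017*CN)
Exponent = 1.77 - 0.017*52.3 = 0.8809
delay = 10^0.8809 = 7.60 ms


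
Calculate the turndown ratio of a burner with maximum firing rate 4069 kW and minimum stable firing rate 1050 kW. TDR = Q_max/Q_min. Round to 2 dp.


TDR = Q_max / Q_min
TDR = 4069 / 1050 = 3.88


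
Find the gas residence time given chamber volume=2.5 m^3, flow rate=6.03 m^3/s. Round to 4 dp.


tau = V / Q_flow
tau = 2.5 / 6.03 = 0.4146 s


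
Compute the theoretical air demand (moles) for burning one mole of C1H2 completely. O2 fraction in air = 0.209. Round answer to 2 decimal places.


Balanced combustion: C1H2 + 1.5 O2 -> 1 CO2 + 1 H2O
O2 needed = C + H/4 = 1 + 2/4 = 1.50 moles
Air moles = O2 / 0.209 = 1.50 / 0.209 = 7.18 moles air


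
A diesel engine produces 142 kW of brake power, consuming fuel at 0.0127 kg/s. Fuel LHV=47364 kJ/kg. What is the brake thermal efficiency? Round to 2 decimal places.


eta_BTE = (BP / (mf * LHV)) * 100
Denominator = 0.0127 * 47364 = 601.5228 kW
eta_BTE = (142 / 601.5228) * 100 = 23.61%


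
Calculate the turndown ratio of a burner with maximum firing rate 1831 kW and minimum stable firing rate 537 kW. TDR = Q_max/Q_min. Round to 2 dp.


TDR = Q_max / Q_min
TDR = 1831 / 537 = 3.41


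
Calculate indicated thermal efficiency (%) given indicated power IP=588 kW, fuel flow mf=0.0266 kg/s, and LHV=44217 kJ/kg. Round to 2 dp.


eta_ith = (IP / (mf * LHV)) * 100
Denominator = 0.0266 * 44217 = 1176.1722 kW
eta_ith = (588 / 1176.1722) * 100 = 49.99%


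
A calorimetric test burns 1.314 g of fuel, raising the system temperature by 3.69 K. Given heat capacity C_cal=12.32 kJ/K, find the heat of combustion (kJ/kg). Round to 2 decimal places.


Hc = C_cal * delta_T / m_fuel
Q_released = 12.32 * 3.69 = 45.4608 kJ
m_fuel = 1.314 g = 1.314/1000 kg = 0.001314 kg
Hc = 45.4608 / 0.001314 = 34597.26 kJ/kg


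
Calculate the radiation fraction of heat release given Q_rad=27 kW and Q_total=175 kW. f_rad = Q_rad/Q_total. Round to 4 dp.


f_rad = Q_rad / Q_total
f_rad = 27 / 175 = 0.1543


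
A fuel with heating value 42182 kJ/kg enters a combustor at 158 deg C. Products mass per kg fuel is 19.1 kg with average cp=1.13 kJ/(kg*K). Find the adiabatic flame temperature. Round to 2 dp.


T_ad = T_in + Hc / (m_p * cp)
Denominator = 19.1 * 1.13 = 21.5830
Temperature rise = 42182 / 21.5830 = 1954.41 K
T_ad = 158 + 1954.41 = 2112.41 deg C


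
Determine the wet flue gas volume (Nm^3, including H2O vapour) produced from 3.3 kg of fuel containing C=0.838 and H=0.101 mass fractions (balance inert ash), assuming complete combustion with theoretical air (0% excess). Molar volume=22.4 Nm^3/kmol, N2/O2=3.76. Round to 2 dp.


Per kg fuel: CO2 = (C/12 kmol)*22.4 = (0.838/12)*22.4 = 1.56427 Nm^3
Per kg fuel: H2O = (H/2 kmol)*22.4 = (0.101/2)*22.4 = 1.13120 Nm^3
O2 needed per kg fuel = C/12 + H/4 = 0.838/12 + 0.101/4 = 0.09508333 kmol
Per kg fuel: N2 = O2*3.76*22.4 = 0.09508333*3.76*22.4 = 8.00830 Nm^3
Total per kg = 1.56427 + 1.13120 + 8.00830 = 10.70377 Nm^3
Total = 10.70377 * 3.3 = 35.32 Nm^3


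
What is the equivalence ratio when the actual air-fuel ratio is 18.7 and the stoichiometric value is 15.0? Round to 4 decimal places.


phi = AFR_stoich / AFR_actual
phi = 15.0 / 18.7 = 0.8021


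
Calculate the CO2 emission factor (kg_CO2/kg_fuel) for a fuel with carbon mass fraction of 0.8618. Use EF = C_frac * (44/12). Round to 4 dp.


EF = C_frac * (M_CO2 / M_C)
EF = 0.8618 * (44/12)
EF = 0.8618 * 3.666667 = 3.1599 kg_CO2/kg_fuel


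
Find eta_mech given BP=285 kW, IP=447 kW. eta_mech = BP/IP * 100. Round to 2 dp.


eta_mech = (BP / IP) * 100
Ratio = 285 / 447 = 0.6376
eta_mech = 0.6376 * 100 = 63.76%


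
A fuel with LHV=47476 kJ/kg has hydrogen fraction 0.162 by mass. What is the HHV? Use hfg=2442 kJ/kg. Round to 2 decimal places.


HHV = LHV + hfg * 9 * H
Water addition = 2442 * 9 * 0.162 = 3560.436 kJ/kg
HHV = 47476 + 3560.436 = 51036.44 kJ/kg


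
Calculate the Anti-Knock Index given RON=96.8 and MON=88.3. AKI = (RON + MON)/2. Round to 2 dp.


AKI = (RON + MON) / 2
AKI = (96.8 + 88.3) / 2
AKI = 185.1 / 2 = 92.55


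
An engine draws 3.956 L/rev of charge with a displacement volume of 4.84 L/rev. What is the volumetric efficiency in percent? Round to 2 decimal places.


eta_v = (V_actual / V_disp) * 100
Ratio = 3.956 / 4.84 = 0.8174
eta_v = 0.8174 * 100 = 81.74%


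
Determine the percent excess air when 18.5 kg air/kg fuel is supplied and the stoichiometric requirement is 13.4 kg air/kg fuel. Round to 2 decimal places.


Excess air = actual - stoichiometric = 18.5 - 13.4 = 5.10 kg/kg fuel
Excess air % = (excess / stoich) * 100 = (5.10 / 13.4) * 100 = 38.06%


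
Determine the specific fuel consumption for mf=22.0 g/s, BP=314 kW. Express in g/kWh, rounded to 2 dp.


SFC = (mf / BP) * 3600
Rate = 22.0 / 314 = 0.070064 g/(s*kW)
SFC = 0.070064 * 3600 = 252.23 g/kWh


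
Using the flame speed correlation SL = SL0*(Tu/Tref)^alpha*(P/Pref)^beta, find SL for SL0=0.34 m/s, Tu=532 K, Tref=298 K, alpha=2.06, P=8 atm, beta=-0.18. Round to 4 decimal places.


SL = SL0 * (Tu/Tref)^alpha * (P/Pref)^beta
T ratio = 532/298 = 1.78523490
(T ratio)^alpha = 1.78523490^2.06 = 3.299837
(P/Pref)^beta = 8^(-0.18) = 0.687771
SL = 0.34 * 3.299837 * 0.687771 = 0.7716 m/s


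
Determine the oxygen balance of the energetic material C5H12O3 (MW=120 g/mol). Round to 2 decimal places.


OB = -1600 * (2C + H/2 - O) / MW
Inner = 2*5 + 12/2 - 3 = 13.00
OB = -1600 * 13.00 / 120 = -173.33%


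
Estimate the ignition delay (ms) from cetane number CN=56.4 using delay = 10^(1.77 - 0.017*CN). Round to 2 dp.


delay = 10^(1.77 - 0.017*CN)
Exponent = 1.77 - 0.017*56.4 = 0.8112
delay = 10^0.8112 = 6.47 ms


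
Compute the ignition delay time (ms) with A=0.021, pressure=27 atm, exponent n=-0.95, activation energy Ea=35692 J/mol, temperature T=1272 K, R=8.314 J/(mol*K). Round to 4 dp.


tau = A * P^n * exp(Ea/(R*T))
P^n = 27^(-0.95) = 0.04367214
Ea/(R*T) = 35692/(8.314*1272) = 3.375000
exp(Ea/(R*T)) = 29.224278
tau = 0.021 * 0.04367214 * 29.224278 = 0.0268 ms


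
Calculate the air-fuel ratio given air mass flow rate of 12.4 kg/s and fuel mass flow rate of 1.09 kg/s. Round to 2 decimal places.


AFR = m_air / m_fuel
AFR = 12.4 / 1.09 = 11.38


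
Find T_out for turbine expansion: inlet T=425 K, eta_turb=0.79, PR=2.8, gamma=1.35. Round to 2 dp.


T_out = T_in * (1 - eta * (1 - PR^(-(gamma-1)/gamma)))
Exponent = -(1.35-1)/1.35 = -0.25925926
PR^exp = 2.8^(-0.25925926) = 0.76572026
Factor = 1 - 0.79*(1 - 0.76572026) = 0.81491901
T_out = 425 * 0.81491901 = 346.34 K


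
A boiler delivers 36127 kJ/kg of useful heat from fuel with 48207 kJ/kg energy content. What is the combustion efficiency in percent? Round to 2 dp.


Efficiency = (Q_useful / Q_fuel) * 100
Efficiency = (36127 / 48207) * 100
Efficiency = 0.7494 * 100 = 74.94%


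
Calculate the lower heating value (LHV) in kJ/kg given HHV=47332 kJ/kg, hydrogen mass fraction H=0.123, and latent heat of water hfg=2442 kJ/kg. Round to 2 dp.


LHV = HHV - hfg * 9 * H
Water correction = 2442 * 9 * 0.123 = 2703.294 kJ/kg
LHV = 47332 - 2703.294 = 44628.71 kJ/kg


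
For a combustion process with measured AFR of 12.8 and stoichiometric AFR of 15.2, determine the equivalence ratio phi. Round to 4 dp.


phi = AFR_stoich / AFR_actual
phi = 15.2 / 12.8 = 1.1875


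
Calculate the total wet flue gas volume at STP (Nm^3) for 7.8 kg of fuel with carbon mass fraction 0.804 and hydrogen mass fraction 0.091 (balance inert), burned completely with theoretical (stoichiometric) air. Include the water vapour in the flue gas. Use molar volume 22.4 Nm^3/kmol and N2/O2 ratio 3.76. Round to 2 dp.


Per kg fuel: CO2 = (C/12 kmol)*22.4 = (0.804/12)*22.4 = 1.50080 Nm^3
Per kg fuel: H2O = (H/2 kmol)*22.4 = (0.091/2)*22.4 = 1.01920 Nm^3
O2 needed per kg fuel = C/12 + H/4 = 0.804/12 + 0.091/4 = 0.08975000 kmol
Per kg fuel: N2 = O2*3.76*22.4 = 0.08975000*3.76*22.4 = 7.55910 Nm^3
Total per kg = 1.50080 + 1.01920 + 7.55910 = 10.07910 Nm^3
Total = 10.07910 * 7.8 = 78.62 Nm^3


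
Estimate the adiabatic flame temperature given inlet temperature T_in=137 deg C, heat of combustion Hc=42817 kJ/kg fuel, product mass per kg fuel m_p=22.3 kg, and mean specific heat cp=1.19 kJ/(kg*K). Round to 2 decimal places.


T_ad = T_in + Hc / (m_p * cp)
Denominator = 22.3 * 1.19 = 26.5370
Temperature rise = 42817 / 26.5370 = 1613.48 K
T_ad = 137 + 1613.48 = 1750.48 deg C


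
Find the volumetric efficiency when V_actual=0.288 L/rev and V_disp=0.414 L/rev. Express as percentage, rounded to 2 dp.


eta_v = (V_actual / V_disp) * 100
Ratio = 0.288 / 0.414 = 0.6957
eta_v = 0.6957 * 100 = 69.57%


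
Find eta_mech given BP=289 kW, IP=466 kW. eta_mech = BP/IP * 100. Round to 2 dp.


eta_mech = (BP / IP) * 100
Ratio = 289 / 466 = 0.6202
eta_mech = 0.6202 * 100 = 62.02%


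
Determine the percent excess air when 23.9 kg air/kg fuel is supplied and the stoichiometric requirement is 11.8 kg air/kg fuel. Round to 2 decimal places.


Excess air = actual - stoichiometric = 23.9 - 11.8 = 12.10 kg/kg fuel
Excess air % = (excess / stoich) * 100 = (12.10 / 11.8) * 100 = 102.54%


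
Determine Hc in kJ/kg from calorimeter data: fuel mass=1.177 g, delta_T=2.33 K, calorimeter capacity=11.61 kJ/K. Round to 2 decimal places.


Hc = C_cal * delta_T / m_fuel
Q_released = 11.61 * 2.33 = 27.0513 kJ
m_fuel = 1.177 g = 1.177/1000 kg = 0.001177 kg
Hc = 27.0513 / 0.001177 = 22983.26 kJ/kg


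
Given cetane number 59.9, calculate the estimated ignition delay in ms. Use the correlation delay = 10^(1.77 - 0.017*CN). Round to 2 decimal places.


delay = 10^(1.77 - 0.017*CN)
Exponent = 1.77 - 0.017*59.9 = 0.7517
delay = 10^0.7517 = 5.65 ms


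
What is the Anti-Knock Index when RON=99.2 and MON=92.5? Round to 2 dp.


AKI = (RON + MON) / 2
AKI = (99.2 + 92.5) / 2
AKI = 191.7 / 2 = 95.85


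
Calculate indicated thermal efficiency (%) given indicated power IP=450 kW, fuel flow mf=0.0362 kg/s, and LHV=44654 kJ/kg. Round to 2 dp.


eta_ith = (IP / (mf * LHV)) * 100
Denominator = 0.0362 * 44654 = 1616.4748 kW
eta_ith = (450 / 1616.4748) * 100 = 27.84%


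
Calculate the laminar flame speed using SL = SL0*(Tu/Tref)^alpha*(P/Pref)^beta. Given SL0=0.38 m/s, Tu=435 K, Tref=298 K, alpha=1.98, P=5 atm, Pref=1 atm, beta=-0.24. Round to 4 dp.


SL = SL0 * (Tu/Tref)^alpha * (P/Pref)^beta
T ratio = 435/298 = 1.45973154
(T ratio)^alpha = 1.45973154^1.98 = 2.114757
(P/Pref)^beta = 5^(-0.24) = 0.679590
SL = 0.38 * 2.114757 * 0.679590 = 0.5461 m/s
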